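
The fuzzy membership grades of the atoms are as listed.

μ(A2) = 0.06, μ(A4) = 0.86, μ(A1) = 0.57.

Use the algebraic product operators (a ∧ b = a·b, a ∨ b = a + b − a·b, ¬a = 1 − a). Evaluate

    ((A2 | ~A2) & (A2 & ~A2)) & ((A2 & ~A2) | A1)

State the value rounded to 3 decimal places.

~A2 = 1 − 0.0600 = 0.9400
A2 | ~A2 = a + b − a·b on (0.0600, 0.9400) = 0.9436
~A2 = 1 − 0.0600 = 0.9400
A2 & ~A2 = a·b on (0.0600, 0.9400) = 0.0564
(A2 | ~A2) & (A2 & ~A2) = a·b on (0.9436, 0.0564) = 0.0532
~A2 = 1 − 0.0600 = 0.9400
A2 & ~A2 = a·b on (0.0600, 0.9400) = 0.0564
(A2 & ~A2) | A1 = a + b − a·b on (0.0564, 0.5700) = 0.5943
((A2 | ~A2) & (A2 & ~A2)) & ((A2 & ~A2) | A1) = a·b on (0.0532, 0.5943) = 0.0316

0.032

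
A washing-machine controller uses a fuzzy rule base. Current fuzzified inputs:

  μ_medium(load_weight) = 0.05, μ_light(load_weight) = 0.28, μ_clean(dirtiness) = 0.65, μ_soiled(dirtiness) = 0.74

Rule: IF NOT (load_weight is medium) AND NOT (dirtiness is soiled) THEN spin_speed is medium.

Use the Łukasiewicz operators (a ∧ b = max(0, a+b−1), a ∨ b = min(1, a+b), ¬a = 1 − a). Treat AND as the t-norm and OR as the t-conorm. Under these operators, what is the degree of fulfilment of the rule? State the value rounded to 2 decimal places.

firing strength: ¬medium=1−0.05=0.95, ¬soiled=1−0.74=0.26; AND[max(0, a+b−1)] → w = 0.21

0.21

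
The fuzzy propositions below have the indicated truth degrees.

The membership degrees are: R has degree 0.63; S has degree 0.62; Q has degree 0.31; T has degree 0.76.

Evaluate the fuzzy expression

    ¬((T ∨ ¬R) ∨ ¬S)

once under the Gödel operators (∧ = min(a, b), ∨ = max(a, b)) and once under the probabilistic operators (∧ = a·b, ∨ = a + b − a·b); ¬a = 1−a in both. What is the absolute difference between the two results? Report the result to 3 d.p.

0.146

Under Gödel:
  ¬R = 1 − 0.63 = 0.37
  T ∨ ¬R = max(a, b) on (0.76, 0.37) = 0.76
  ¬S = 1 − 0.62 = 0.38
  (T ∨ ¬R) ∨ ¬S = max(a, b) on (0.76, 0.38) = 0.76
  ¬((T ∨ ¬R) ∨ ¬S) = 1 − 0.76 = 0.24
  → value = 0.2400
Under probabilistic:
  ¬R = 1 − 0.6300 = 0.3700
  T ∨ ¬R = a + b − a·b on (0.7600, 0.3700) = 0.8488
  ¬S = 1 − 0.6200 = 0.3800
  (T ∨ ¬R) ∨ ¬S = a + b − a·b on (0.8488, 0.3800) = 0.9063
  ¬((T ∨ ¬R) ∨ ¬S) = 1 − 0.9063 = 0.0937
  → value = 0.0937
|0.2400 − 0.0937| = 0.146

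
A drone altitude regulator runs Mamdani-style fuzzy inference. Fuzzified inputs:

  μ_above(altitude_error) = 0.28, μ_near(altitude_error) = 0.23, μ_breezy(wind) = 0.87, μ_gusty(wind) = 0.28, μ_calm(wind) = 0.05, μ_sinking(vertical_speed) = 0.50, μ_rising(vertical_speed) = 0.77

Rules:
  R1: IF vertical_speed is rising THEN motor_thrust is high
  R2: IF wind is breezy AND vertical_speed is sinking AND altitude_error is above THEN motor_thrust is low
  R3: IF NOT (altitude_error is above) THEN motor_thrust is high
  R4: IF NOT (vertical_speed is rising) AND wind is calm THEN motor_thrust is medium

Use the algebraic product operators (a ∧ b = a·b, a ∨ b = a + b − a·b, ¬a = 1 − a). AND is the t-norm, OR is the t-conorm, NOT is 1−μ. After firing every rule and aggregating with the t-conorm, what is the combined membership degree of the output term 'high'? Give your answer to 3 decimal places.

R1: rising=0.77 → w = 0.7700
R2: breezy=0.87, sinking=0.50, above=0.28; AND[a·b] → w = 0.1218
R3: ¬above=1−0.28=0.72 → w = 0.7200
R4: ¬rising=1−0.77=0.23, calm=0.05; AND[a·b] → w = 0.0115
Rules with consequent 'high': {R1, R3} → strengths 0.7700, 0.7200
Aggregate via t-conorm [a + b − a·b]: 0.9356

0.936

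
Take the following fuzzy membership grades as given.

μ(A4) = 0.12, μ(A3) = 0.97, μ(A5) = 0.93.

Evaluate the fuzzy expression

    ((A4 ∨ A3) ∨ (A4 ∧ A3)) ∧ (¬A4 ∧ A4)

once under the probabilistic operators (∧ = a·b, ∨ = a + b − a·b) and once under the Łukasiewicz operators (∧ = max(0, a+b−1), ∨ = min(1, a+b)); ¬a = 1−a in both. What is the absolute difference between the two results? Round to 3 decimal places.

0.103

Under probabilistic:
  A4 ∨ A3 = a + b − a·b on (0.1200, 0.9700) = 0.9736
  A4 ∧ A3 = a·b on (0.1200, 0.9700) = 0.1164
  (A4 ∨ A3) ∨ (A4 ∧ A3) = a + b − a·b on (0.9736, 0.1164) = 0.9767
  ¬A4 = 1 − 0.1200 = 0.8800
  ¬A4 ∧ A4 = a·b on (0.8800, 0.1200) = 0.1056
  ((A4 ∨ A3) ∨ (A4 ∧ A3)) ∧ (¬A4 ∧ A4) = a·b on (0.9767, 0.1056) = 0.1031
  → value = 0.1031
Under Łukasiewicz:
  A4 ∨ A3 = min(1, a+b) on (0.12, 0.97) = 1.00
  A4 ∧ A3 = max(0, a+b−1) on (0.12, 0.97) = 0.09
  (A4 ∨ A3) ∨ (A4 ∧ A3) = min(1, a+b) on (1.00, 0.09) = 1.00
  ¬A4 = 1 − 0.12 = 0.88
  ¬A4 ∧ A4 = max(0, a+b−1) on (0.88, 0.12) = 0.00
  ((A4 ∨ A3) ∨ (A4 ∧ A3)) ∧ (¬A4 ∧ A4) = max(0, a+b−1) on (1.00, 0.00) = 0.00
  → value = 0.0000
|0.1031 − 0.0000| = 0.103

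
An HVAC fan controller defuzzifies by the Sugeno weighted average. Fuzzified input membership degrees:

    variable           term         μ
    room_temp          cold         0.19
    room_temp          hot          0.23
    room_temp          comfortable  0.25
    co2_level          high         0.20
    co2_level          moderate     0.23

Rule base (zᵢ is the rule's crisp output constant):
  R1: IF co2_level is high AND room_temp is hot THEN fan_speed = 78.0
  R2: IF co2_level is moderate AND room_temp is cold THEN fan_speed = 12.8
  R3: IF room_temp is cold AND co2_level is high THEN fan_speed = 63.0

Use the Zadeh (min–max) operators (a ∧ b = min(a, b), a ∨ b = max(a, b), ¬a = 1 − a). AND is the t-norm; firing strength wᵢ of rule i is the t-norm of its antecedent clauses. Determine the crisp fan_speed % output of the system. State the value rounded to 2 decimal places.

51.73

R1 (z=78.0): high=0.20, hot=0.23; AND[min(a, b)] → w = 0.20
R2 (z=12.8): moderate=0.23, cold=0.19; AND[min(a, b)] → w = 0.19
R3 (z=63.0): cold=0.19, high=0.20; AND[min(a, b)] → w = 0.19
Weighted average = (0.20·78.0 + 0.19·12.8 + 0.19·63.0) / (0.20 + 0.19 + 0.19)
  = 30.0020 / 0.5800 = 51.73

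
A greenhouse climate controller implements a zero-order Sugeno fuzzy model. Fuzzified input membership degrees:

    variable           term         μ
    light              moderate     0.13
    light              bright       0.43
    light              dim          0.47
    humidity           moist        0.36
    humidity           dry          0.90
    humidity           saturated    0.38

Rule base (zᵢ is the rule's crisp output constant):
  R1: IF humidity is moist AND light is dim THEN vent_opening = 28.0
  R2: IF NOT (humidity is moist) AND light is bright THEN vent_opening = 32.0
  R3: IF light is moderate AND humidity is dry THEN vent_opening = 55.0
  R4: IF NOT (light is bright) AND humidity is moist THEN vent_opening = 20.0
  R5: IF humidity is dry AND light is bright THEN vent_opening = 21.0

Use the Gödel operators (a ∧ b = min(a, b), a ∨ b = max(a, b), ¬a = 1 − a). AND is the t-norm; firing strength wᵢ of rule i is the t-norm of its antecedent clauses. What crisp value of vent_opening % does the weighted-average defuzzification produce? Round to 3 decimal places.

R1 (z=28.0): moist=0.36, dim=0.47; AND[min(a, b)] → w = 0.36
R2 (z=32.0): ¬moist=1−0.36=0.64, bright=0.43; AND[min(a, b)] → w = 0.43
R3 (z=55.0): moderate=0.13, dry=0.90; AND[min(a, b)] → w = 0.13
R4 (z=20.0): ¬bright=1−0.43=0.57, moist=0.36; AND[min(a, b)] → w = 0.36
R5 (z=21.0): dry=0.90, bright=0.43; AND[min(a, b)] → w = 0.43
Weighted average = (0.36·28.0 + 0.43·32.0 + 0.13·55.0 + 0.36·20.0 + 0.43·21.0) / (0.36 + 0.43 + 0.13 + 0.36 + 0.43)
  = 47.2200 / 1.7100 = 27.614

27.614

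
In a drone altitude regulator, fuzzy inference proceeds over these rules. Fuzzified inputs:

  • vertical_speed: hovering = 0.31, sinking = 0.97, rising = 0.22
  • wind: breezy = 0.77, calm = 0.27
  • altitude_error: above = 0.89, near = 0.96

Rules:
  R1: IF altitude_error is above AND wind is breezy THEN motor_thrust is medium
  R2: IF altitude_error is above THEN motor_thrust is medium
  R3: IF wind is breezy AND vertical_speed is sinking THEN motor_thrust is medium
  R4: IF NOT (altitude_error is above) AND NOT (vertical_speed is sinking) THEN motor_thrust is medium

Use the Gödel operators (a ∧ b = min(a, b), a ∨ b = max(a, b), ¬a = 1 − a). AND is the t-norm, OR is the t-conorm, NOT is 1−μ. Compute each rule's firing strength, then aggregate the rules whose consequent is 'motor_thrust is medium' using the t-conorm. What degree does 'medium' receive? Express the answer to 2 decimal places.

0.89

R1: above=0.89, breezy=0.77; AND[min(a, b)] → w = 0.77
R2: above=0.89 → w = 0.89
R3: breezy=0.77, sinking=0.97; AND[min(a, b)] → w = 0.77
R4: ¬above=1−0.89=0.11, ¬sinking=1−0.97=0.03; AND[min(a, b)] → w = 0.03
Rules with consequent 'medium': {R1, R2, R3, R4} → strengths 0.77, 0.89, 0.77, 0.03
Aggregate via t-conorm [max(a, b)]: 0.89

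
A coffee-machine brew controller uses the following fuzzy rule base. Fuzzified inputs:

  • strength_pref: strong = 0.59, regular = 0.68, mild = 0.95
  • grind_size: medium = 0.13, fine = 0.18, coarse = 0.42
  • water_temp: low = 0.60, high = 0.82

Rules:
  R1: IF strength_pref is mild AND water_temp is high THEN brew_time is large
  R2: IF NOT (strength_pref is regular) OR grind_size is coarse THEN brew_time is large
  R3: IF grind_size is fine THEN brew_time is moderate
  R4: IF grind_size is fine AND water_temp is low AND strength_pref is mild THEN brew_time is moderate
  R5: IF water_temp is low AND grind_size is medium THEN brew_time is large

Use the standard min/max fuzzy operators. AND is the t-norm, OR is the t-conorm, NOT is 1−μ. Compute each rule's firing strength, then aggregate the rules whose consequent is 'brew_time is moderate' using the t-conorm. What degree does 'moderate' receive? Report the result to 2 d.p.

0.18

R1: mild=0.95, high=0.82; AND[min(a, b)] → w = 0.82
R2: ¬regular=1−0.68=0.32, coarse=0.42; OR[max(a, b)] → w = 0.42
R3: fine=0.18 → w = 0.18
R4: fine=0.18, low=0.60, mild=0.95; AND[min(a, b)] → w = 0.18
R5: low=0.60, medium=0.13; AND[min(a, b)] → w = 0.13
Rules with consequent 'moderate': {R3, R4} → strengths 0.18, 0.18
Aggregate via t-conorm [max(a, b)]: 0.18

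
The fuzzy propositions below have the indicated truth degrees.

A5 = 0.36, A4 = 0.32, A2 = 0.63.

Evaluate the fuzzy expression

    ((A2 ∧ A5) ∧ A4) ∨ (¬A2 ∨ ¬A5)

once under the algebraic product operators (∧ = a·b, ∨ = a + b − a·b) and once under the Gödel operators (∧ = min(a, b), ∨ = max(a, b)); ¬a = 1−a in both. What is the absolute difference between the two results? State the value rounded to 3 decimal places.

0.150

Under algebraic product:
  A2 ∧ A5 = a·b on (0.6300, 0.3600) = 0.2268
  (A2 ∧ A5) ∧ A4 = a·b on (0.2268, 0.3200) = 0.0726
  ¬A2 = 1 − 0.6300 = 0.3700
  ¬A5 = 1 − 0.3600 = 0.6400
  ¬A2 ∨ ¬A5 = a + b − a·b on (0.3700, 0.6400) = 0.7732
  ((A2 ∧ A5) ∧ A4) ∨ (¬A2 ∨ ¬A5) = a + b − a·b on (0.0726, 0.7732) = 0.7897
  → value = 0.7897
Under Gödel:
  A2 ∧ A5 = min(a, b) on (0.63, 0.36) = 0.36
  (A2 ∧ A5) ∧ A4 = min(a, b) on (0.36, 0.32) = 0.32
  ¬A2 = 1 − 0.63 = 0.37
  ¬A5 = 1 − 0.36 = 0.64
  ¬A2 ∨ ¬A5 = max(a, b) on (0.37, 0.64) = 0.64
  ((A2 ∧ A5) ∧ A4) ∨ (¬A2 ∨ ¬A5) = max(a, b) on (0.32, 0.64) = 0.64
  → value = 0.6400
|0.7897 − 0.6400| = 0.150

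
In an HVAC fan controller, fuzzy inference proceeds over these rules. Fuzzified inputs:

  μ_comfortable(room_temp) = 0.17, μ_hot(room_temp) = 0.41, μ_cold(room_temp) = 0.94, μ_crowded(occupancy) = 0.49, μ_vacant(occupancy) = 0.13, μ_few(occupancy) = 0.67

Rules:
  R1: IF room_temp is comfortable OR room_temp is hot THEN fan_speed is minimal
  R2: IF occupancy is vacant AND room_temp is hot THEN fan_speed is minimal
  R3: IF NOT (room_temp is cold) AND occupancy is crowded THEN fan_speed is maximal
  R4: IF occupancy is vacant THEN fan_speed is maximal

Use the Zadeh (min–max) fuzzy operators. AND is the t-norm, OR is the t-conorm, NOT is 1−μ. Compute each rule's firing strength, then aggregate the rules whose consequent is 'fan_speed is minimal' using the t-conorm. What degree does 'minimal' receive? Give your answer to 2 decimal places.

0.41

R1: comfortable=0.17, hot=0.41; OR[max(a, b)] → w = 0.41
R2: vacant=0.13, hot=0.41; AND[min(a, b)] → w = 0.13
R3: ¬cold=1−0.94=0.06, crowded=0.49; AND[min(a, b)] → w = 0.06
R4: vacant=0.13 → w = 0.13
Rules with consequent 'minimal': {R1, R2} → strengths 0.41, 0.13
Aggregate via t-conorm [max(a, b)]: 0.41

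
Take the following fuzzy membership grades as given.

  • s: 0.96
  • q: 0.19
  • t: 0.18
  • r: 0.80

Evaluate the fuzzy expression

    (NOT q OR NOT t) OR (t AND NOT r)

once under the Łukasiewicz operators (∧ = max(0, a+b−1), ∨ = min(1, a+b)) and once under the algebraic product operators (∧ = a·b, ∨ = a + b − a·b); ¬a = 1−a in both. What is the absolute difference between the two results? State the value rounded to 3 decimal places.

0.033

Under Łukasiewicz:
  NOT q = 1 − 0.19 = 0.81
  NOT t = 1 − 0.18 = 0.82
  NOT q OR NOT t = min(1, a+b) on (0.81, 0.82) = 1.00
  NOT r = 1 − 0.80 = 0.20
  t AND NOT r = max(0, a+b−1) on (0.18, 0.20) = 0.00
  (NOT q OR NOT t) OR (t AND NOT r) = min(1, a+b) on (1.00, 0.00) = 1.00
  → value = 1.0000
Under algebraic product:
  NOT q = 1 − 0.1900 = 0.8100
  NOT t = 1 − 0.1800 = 0.8200
  NOT q OR NOT t = a + b − a·b on (0.8100, 0.8200) = 0.9658
  NOT r = 1 − 0.8000 = 0.2000
  t AND NOT r = a·b on (0.1800, 0.2000) = 0.0360
  (NOT q OR NOT t) OR (t AND NOT r) = a + b − a·b on (0.9658, 0.0360) = 0.9670
  → value = 0.9670
|1.0000 − 0.9670| = 0.033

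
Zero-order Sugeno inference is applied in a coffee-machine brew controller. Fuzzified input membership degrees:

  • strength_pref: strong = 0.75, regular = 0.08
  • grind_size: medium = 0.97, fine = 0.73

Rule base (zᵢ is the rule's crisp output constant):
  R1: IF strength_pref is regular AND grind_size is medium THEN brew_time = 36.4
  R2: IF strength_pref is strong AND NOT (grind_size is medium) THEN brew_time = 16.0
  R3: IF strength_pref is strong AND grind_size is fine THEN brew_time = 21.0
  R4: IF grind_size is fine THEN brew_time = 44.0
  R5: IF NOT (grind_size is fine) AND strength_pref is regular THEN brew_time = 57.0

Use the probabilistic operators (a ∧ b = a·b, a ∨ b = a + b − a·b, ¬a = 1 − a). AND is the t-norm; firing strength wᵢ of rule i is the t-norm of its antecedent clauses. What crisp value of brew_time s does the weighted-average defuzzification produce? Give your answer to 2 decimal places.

34.33

R1 (z=36.4): regular=0.08, medium=0.97; AND[a·b] → w = 0.0776
R2 (z=16.0): strong=0.75, ¬medium=1−0.97=0.03; AND[a·b] → w = 0.0225
R3 (z=21.0): strong=0.75, fine=0.73; AND[a·b] → w = 0.5475
R4 (z=44.0): fine=0.73 → w = 0.7300
R5 (z=57.0): ¬fine=1−0.73=0.27, regular=0.08; AND[a·b] → w = 0.0216
Weighted average = (0.0776·36.4 + 0.0225·16.0 + 0.5475·21.0 + 0.7300·44.0 + 0.0216·57.0) / (0.0776 + 0.0225 + 0.5475 + 0.7300 + 0.0216)
  = 48.0333 / 1.3992 = 34.33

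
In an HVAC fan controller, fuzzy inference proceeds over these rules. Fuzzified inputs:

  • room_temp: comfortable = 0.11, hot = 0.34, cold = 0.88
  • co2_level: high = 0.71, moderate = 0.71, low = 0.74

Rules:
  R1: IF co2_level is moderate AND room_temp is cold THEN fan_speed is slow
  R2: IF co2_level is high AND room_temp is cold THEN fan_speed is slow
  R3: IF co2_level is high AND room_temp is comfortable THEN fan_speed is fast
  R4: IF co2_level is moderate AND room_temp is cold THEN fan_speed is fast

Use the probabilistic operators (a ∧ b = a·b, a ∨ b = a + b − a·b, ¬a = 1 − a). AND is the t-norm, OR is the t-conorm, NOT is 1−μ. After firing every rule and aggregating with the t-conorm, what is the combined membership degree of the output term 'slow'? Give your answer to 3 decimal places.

R1: moderate=0.71, cold=0.88; AND[a·b] → w = 0.6248
R2: high=0.71, cold=0.88; AND[a·b] → w = 0.6248
R3: high=0.71, comfortable=0.11; AND[a·b] → w = 0.0781
R4: moderate=0.71, cold=0.88; AND[a·b] → w = 0.6248
Rules with consequent 'slow': {R1, R2} → strengths 0.6248, 0.6248
Aggregate via t-conorm [a + b − a·b]: 0.8592

0.859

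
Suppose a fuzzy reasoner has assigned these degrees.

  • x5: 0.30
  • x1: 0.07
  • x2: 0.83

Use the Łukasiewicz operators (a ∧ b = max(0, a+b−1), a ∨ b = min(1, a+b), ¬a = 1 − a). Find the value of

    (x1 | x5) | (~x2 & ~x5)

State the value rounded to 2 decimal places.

x1 | x5 = min(1, a+b) on (0.07, 0.30) = 0.37
~x2 = 1 − 0.83 = 0.17
~x5 = 1 − 0.30 = 0.70
~x2 & ~x5 = max(0, a+b−1) on (0.17, 0.70) = 0.00
(x1 | x5) | (~x2 & ~x5) = min(1, a+b) on (0.37, 0.00) = 0.37

0.37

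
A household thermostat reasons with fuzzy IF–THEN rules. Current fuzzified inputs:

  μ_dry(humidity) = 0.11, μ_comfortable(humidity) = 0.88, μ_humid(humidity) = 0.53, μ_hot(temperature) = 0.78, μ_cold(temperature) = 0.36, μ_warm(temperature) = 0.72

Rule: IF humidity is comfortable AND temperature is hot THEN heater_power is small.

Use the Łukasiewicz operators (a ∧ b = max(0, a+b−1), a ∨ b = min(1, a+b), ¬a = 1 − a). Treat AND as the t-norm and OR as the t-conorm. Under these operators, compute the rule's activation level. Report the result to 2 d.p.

0.66

firing strength: comfortable=0.88, hot=0.78; AND[max(0, a+b−1)] → w = 0.66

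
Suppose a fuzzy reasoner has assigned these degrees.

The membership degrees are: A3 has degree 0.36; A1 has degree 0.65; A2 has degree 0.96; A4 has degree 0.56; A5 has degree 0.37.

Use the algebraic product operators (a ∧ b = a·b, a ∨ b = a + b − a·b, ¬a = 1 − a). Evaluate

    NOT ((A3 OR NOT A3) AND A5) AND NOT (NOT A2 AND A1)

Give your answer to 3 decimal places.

NOT A3 = 1 − 0.3600 = 0.6400
A3 OR NOT A3 = a + b − a·b on (0.3600, 0.6400) = 0.7696
(A3 OR NOT A3) AND A5 = a·b on (0.7696, 0.3700) = 0.2848
NOT ((A3 OR NOT A3) AND A5) = 1 − 0.2848 = 0.7152
NOT A2 = 1 − 0.9600 = 0.0400
NOT A2 AND A1 = a·b on (0.0400, 0.6500) = 0.0260
NOT (NOT A2 AND A1) = 1 − 0.0260 = 0.9740
NOT ((A3 OR NOT A3) AND A5) AND NOT (NOT A2 AND A1) = a·b on (0.7152, 0.9740) = 0.6967

0.697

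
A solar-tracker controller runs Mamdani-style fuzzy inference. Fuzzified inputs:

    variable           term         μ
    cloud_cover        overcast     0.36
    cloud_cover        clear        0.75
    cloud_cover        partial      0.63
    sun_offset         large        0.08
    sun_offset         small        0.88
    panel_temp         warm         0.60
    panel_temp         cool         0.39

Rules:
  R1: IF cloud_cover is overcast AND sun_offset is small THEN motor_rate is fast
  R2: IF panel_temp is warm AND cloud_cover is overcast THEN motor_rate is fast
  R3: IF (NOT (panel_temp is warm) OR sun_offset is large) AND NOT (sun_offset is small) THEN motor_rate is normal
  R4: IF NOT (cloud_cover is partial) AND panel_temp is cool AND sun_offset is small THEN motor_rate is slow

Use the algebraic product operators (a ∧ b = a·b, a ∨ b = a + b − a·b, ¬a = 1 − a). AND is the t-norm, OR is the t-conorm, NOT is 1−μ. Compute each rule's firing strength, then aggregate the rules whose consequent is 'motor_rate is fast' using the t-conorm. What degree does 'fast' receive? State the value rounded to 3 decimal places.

R1: overcast=0.36, small=0.88; AND[a·b] → w = 0.3168
R2: warm=0.60, overcast=0.36; AND[a·b] → w = 0.2160
R3: (¬warm=1−0.60=0.40 OR large=0.08) = 0.4480; AND[a·b] with ¬small=1−0.88=0.12 → w = 0.0538
R4: ¬partial=1−0.63=0.37, cool=0.39, small=0.88; AND[a·b] → w = 0.1270
Rules with consequent 'fast': {R1, R2} → strengths 0.3168, 0.2160
Aggregate via t-conorm [a + b − a·b]: 0.4644

0.464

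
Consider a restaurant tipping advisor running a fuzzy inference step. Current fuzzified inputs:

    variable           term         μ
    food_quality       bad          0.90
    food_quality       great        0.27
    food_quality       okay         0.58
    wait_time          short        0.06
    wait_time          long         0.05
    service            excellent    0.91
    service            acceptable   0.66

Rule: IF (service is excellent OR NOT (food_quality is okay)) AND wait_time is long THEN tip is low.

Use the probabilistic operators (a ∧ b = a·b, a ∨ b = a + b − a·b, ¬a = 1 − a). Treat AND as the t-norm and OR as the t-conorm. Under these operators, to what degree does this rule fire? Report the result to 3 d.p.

firing strength: (excellent=0.91 OR ¬okay=1−0.58=0.42) = 0.9478; AND[a·b] with long=0.05 → w = 0.0474

0.047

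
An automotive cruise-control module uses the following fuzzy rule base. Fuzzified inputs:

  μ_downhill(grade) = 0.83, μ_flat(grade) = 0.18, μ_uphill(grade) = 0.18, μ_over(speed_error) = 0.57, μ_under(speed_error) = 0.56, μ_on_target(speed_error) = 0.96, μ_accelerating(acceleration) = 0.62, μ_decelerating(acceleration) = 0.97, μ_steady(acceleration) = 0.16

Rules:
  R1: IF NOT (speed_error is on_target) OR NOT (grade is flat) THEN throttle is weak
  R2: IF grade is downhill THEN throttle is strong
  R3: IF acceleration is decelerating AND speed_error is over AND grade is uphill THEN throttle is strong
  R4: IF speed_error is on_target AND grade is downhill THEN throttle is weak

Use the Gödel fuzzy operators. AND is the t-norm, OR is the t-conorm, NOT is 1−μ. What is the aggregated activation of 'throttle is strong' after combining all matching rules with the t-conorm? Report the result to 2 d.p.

0.83

R1: ¬on_target=1−0.96=0.04, ¬flat=1−0.18=0.82; OR[max(a, b)] → w = 0.82
R2: downhill=0.83 → w = 0.83
R3: decelerating=0.97, over=0.57, uphill=0.18; AND[min(a, b)] → w = 0.18
R4: on_target=0.96, downhill=0.83; AND[min(a, b)] → w = 0.83
Rules with consequent 'strong': {R2, R3} → strengths 0.83, 0.18
Aggregate via t-conorm [max(a, b)]: 0.83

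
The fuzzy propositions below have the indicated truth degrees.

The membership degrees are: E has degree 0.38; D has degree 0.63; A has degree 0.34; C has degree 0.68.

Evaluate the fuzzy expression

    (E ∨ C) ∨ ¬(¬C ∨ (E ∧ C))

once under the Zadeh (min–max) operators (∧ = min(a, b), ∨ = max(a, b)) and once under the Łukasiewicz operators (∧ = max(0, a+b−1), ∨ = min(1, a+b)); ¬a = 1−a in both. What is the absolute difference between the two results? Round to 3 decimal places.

Under Zadeh (min–max):
  E ∨ C = max(a, b) on (0.38, 0.68) = 0.68
  ¬C = 1 − 0.68 = 0.32
  E ∧ C = min(a, b) on (0.38, 0.68) = 0.38
  ¬C ∨ (E ∧ C) = max(a, b) on (0.32, 0.38) = 0.38
  ¬(¬C ∨ (E ∧ C)) = 1 − 0.38 = 0.62
  (E ∨ C) ∨ ¬(¬C ∨ (E ∧ C)) = max(a, b) on (0.68, 0.62) = 0.68
  → value = 0.6800
Under Łukasiewicz:
  E ∨ C = min(1, a+b) on (0.38, 0.68) = 1.00
  ¬C = 1 − 0.68 = 0.32
  E ∧ C = max(0, a+b−1) on (0.38, 0.68) = 0.06
  ¬C ∨ (E ∧ C) = min(1, a+b) on (0.32, 0.06) = 0.38
  ¬(¬C ∨ (E ∧ C)) = 1 − 0.38 = 0.62
  (E ∨ C) ∨ ¬(¬C ∨ (E ∧ C)) = min(1, a+b) on (1.00, 0.62) = 1.00
  → value = 1.0000
|0.6800 − 1.0000| = 0.320

0.320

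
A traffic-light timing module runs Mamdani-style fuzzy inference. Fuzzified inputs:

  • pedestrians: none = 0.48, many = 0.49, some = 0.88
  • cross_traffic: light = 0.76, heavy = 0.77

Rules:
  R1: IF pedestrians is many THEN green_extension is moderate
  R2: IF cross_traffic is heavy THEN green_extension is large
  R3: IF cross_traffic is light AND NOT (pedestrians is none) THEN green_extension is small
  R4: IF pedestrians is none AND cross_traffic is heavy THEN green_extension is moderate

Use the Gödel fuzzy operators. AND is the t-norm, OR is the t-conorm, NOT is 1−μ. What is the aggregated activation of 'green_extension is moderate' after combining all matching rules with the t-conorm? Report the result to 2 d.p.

0.49

R1: many=0.49 → w = 0.49
R2: heavy=0.77 → w = 0.77
R3: light=0.76, ¬none=1−0.48=0.52; AND[min(a, b)] → w = 0.52
R4: none=0.48, heavy=0.77; AND[min(a, b)] → w = 0.48
Rules with consequent 'moderate': {R1, R4} → strengths 0.49, 0.48
Aggregate via t-conorm [max(a, b)]: 0.49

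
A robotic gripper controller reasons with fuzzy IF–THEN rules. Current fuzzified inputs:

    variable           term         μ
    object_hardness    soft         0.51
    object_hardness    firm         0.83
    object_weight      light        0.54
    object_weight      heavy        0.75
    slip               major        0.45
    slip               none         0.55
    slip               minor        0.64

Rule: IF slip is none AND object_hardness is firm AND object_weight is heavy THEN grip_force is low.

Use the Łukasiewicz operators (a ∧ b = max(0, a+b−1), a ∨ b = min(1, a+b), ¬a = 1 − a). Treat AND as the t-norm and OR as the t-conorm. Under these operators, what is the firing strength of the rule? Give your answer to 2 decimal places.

0.13

firing strength: none=0.55, firm=0.83, heavy=0.75; AND[max(0, a+b−1)] → w = 0.13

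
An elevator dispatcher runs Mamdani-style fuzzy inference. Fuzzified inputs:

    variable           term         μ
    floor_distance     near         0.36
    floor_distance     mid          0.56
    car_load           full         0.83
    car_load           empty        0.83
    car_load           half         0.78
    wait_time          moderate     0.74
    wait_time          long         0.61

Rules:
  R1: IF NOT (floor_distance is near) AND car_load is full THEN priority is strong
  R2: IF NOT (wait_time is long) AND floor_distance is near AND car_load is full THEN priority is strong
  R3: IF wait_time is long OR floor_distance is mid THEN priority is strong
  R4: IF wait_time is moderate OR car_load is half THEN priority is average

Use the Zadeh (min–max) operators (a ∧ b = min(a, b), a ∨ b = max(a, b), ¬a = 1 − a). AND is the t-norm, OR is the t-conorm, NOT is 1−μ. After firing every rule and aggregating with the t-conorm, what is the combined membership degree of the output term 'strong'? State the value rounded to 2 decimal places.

R1: ¬near=1−0.36=0.64, full=0.83; AND[min(a, b)] → w = 0.64
R2: ¬long=1−0.61=0.39, near=0.36, full=0.83; AND[min(a, b)] → w = 0.36
R3: long=0.61, mid=0.56; OR[max(a, b)] → w = 0.61
R4: moderate=0.74, half=0.78; OR[max(a, b)] → w = 0.78
Rules with consequent 'strong': {R1, R2, R3} → strengths 0.64, 0.36, 0.61
Aggregate via t-conorm [max(a, b)]: 0.64

0.64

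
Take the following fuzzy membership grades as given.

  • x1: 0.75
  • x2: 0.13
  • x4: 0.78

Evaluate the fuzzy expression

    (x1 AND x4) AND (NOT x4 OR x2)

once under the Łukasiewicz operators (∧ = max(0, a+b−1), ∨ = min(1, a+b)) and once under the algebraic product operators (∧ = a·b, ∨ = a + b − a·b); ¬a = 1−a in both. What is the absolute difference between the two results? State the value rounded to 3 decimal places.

0.188

Under Łukasiewicz:
  x1 AND x4 = max(0, a+b−1) on (0.75, 0.78) = 0.53
  NOT x4 = 1 − 0.78 = 0.22
  NOT x4 OR x2 = min(1, a+b) on (0.22, 0.13) = 0.35
  (x1 AND x4) AND (NOT x4 OR x2) = max(0, a+b−1) on (0.53, 0.35) = 0.00
  → value = 0.0000
Under algebraic product:
  x1 AND x4 = a·b on (0.7500, 0.7800) = 0.5850
  NOT x4 = 1 − 0.7800 = 0.2200
  NOT x4 OR x2 = a + b − a·b on (0.2200, 0.1300) = 0.3214
  (x1 AND x4) AND (NOT x4 OR x2) = a·b on (0.5850, 0.3214) = 0.1880
  → value = 0.1880
|0.0000 − 0.1880| = 0.188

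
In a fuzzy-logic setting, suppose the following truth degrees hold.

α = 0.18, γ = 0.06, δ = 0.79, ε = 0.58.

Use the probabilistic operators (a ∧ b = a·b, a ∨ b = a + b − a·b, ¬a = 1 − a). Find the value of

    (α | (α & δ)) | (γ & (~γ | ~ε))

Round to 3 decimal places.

0.337

α & δ = a·b on (0.1800, 0.7900) = 0.1422
α | (α & δ) = a + b − a·b on (0.1800, 0.1422) = 0.2966
~γ = 1 − 0.0600 = 0.9400
~ε = 1 − 0.5800 = 0.4200
~γ | ~ε = a + b − a·b on (0.9400, 0.4200) = 0.9652
γ & (~γ | ~ε) = a·b on (0.0600, 0.9652) = 0.0579
(α | (α & δ)) | (γ & (~γ | ~ε)) = a + b − a·b on (0.2966, 0.0579) = 0.3373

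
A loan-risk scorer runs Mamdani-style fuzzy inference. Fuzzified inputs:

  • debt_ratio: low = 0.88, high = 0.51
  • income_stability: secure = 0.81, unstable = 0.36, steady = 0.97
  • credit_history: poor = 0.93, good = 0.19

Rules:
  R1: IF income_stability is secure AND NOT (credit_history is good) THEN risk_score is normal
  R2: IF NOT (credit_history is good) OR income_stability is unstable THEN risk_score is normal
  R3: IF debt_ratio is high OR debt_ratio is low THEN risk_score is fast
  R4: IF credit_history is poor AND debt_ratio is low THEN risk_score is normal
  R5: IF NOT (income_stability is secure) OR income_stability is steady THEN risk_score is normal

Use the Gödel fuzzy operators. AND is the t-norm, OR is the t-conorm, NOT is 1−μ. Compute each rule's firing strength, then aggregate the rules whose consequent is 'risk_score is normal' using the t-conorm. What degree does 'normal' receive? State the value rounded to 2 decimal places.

0.97

R1: secure=0.81, ¬good=1−0.19=0.81; AND[min(a, b)] → w = 0.81
R2: ¬good=1−0.19=0.81, unstable=0.36; OR[max(a, b)] → w = 0.81
R3: high=0.51, low=0.88; OR[max(a, b)] → w = 0.88
R4: poor=0.93, low=0.88; AND[min(a, b)] → w = 0.88
R5: ¬secure=1−0.81=0.19, steady=0.97; OR[max(a, b)] → w = 0.97
Rules with consequent 'normal': {R1, R2, R4, R5} → strengths 0.81, 0.81, 0.88, 0.97
Aggregate via t-conorm [max(a, b)]: 0.97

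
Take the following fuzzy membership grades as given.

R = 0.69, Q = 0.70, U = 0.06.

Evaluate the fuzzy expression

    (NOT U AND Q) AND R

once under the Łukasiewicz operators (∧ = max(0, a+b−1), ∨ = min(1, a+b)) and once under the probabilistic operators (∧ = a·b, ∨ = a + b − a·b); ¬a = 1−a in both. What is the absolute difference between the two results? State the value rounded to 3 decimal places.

0.124

Under Łukasiewicz:
  NOT U = 1 − 0.06 = 0.94
  NOT U AND Q = max(0, a+b−1) on (0.94, 0.70) = 0.64
  (NOT U AND Q) AND R = max(0, a+b−1) on (0.64, 0.69) = 0.33
  → value = 0.3300
Under probabilistic:
  NOT U = 1 − 0.0600 = 0.9400
  NOT U AND Q = a·b on (0.9400, 0.7000) = 0.6580
  (NOT U AND Q) AND R = a·b on (0.6580, 0.6900) = 0.4540
  → value = 0.4540
|0.3300 − 0.4540| = 0.124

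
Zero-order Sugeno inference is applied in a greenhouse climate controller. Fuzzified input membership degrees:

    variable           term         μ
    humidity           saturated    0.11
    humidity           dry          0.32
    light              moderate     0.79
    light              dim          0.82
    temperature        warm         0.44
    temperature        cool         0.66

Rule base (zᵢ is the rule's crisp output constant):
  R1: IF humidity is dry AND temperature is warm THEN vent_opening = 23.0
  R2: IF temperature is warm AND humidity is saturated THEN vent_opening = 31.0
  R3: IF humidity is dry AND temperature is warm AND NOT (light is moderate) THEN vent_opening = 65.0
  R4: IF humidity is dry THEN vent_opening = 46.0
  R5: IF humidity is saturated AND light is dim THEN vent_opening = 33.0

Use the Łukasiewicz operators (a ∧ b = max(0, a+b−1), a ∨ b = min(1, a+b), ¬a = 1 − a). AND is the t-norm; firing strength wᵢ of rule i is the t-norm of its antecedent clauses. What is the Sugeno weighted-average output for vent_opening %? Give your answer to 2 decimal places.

46.00

R1 (z=23.0): dry=0.32, warm=0.44; AND[max(0, a+b−1)] → w = 0.00
R2 (z=31.0): warm=0.44, saturated=0.11; AND[max(0, a+b−1)] → w = 0.00
R3 (z=65.0): dry=0.32, warm=0.44, ¬moderate=1−0.79=0.21; AND[max(0, a+b−1)] → w = 0.00
R4 (z=46.0): dry=0.32 → w = 0.32
R5 (z=33.0): saturated=0.11, dim=0.82; AND[max(0, a+b−1)] → w = 0.00
Weighted average = (0.00·23.0 + 0.00·31.0 + 0.00·65.0 + 0.32·46.0 + 0.00·33.0) / (0.00 + 0.00 + 0.00 + 0.32 + 0.00)
  = 14.7200 / 0.3200 = 46.00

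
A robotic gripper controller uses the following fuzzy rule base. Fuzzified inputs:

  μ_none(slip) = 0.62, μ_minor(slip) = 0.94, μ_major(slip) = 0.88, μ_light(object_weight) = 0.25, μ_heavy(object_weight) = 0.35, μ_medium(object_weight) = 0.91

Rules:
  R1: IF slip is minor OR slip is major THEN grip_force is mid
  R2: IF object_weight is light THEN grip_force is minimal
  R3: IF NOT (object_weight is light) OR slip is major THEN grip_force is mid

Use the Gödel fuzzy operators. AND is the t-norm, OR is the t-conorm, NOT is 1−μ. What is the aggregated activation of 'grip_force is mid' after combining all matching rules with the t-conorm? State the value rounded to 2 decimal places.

0.94

R1: minor=0.94, major=0.88; OR[max(a, b)] → w = 0.94
R2: light=0.25 → w = 0.25
R3: ¬light=1−0.25=0.75, major=0.88; OR[max(a, b)] → w = 0.88
Rules with consequent 'mid': {R1, R3} → strengths 0.94, 0.88
Aggregate via t-conorm [max(a, b)]: 0.94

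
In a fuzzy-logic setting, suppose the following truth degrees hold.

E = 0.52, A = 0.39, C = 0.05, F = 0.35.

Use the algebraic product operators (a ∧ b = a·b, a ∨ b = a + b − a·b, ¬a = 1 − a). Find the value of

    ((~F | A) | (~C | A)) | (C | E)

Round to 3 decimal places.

~F = 1 − 0.3500 = 0.6500
~F | A = a + b − a·b on (0.6500, 0.3900) = 0.7865
~C = 1 − 0.0500 = 0.9500
~C | A = a + b − a·b on (0.9500, 0.3900) = 0.9695
(~F | A) | (~C | A) = a + b − a·b on (0.7865, 0.9695) = 0.9935
C | E = a + b − a·b on (0.0500, 0.5200) = 0.5440
((~F | A) | (~C | A)) | (C | E) = a + b − a·b on (0.9935, 0.5440) = 0.9970

0.997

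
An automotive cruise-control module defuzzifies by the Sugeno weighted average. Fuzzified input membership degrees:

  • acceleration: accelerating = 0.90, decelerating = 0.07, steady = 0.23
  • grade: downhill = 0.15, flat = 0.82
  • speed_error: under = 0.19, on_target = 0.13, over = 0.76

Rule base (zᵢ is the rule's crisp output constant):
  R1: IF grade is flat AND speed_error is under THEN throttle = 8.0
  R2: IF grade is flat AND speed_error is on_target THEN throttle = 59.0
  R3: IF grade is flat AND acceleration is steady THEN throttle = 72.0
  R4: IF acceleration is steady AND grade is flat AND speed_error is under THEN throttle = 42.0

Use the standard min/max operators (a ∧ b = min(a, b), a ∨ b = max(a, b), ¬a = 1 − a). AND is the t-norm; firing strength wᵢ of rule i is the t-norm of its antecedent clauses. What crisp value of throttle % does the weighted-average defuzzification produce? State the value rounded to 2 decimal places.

45.58

R1 (z=8.0): flat=0.82, under=0.19; AND[min(a, b)] → w = 0.19
R2 (z=59.0): flat=0.82, on_target=0.13; AND[min(a, b)] → w = 0.13
R3 (z=72.0): flat=0.82, steady=0.23; AND[min(a, b)] → w = 0.23
R4 (z=42.0): steady=0.23, flat=0.82, under=0.19; AND[min(a, b)] → w = 0.19
Weighted average = (0.19·8.0 + 0.13·59.0 + 0.23·72.0 + 0.19·42.0) / (0.19 + 0.13 + 0.23 + 0.19)
  = 33.7300 / 0.7400 = 45.58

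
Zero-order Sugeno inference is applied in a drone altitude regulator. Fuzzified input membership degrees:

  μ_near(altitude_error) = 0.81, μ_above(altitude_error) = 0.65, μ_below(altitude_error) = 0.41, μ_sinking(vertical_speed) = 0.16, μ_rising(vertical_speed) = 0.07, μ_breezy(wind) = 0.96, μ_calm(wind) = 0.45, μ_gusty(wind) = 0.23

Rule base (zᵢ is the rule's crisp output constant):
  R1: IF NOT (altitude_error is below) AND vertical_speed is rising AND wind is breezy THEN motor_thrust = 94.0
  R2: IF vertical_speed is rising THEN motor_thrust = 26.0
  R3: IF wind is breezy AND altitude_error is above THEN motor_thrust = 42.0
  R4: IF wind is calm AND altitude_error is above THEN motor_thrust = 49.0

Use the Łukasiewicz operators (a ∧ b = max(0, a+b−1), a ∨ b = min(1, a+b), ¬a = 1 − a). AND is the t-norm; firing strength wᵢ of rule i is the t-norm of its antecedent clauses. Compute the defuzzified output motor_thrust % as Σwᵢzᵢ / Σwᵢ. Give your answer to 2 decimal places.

R1 (z=94.0): ¬below=1−0.41=0.59, rising=0.07, breezy=0.96; AND[max(0, a+b−1)] → w = 0.00
R2 (z=26.0): rising=0.07 → w = 0.07
R3 (z=42.0): breezy=0.96, above=0.65; AND[max(0, a+b−1)] → w = 0.61
R4 (z=49.0): calm=0.45, above=0.65; AND[max(0, a+b−1)] → w = 0.10
Weighted average = (0.00·94.0 + 0.07·26.0 + 0.61·42.0 + 0.10·49.0) / (0.00 + 0.07 + 0.61 + 0.10)
  = 32.3400 / 0.7800 = 41.46

41.46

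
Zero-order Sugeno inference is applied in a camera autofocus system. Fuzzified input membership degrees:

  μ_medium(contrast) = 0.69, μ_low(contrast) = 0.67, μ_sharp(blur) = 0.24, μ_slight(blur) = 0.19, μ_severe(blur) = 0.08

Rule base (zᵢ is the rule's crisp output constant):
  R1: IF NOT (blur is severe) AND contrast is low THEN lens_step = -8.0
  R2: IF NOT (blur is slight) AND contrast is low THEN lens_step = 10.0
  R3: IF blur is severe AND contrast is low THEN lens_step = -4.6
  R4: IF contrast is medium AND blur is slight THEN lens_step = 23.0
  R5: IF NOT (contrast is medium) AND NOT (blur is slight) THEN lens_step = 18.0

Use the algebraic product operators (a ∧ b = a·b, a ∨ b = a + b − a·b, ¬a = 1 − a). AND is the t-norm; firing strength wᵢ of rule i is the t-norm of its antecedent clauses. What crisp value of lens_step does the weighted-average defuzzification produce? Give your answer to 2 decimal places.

R1 (z=-8.0): ¬severe=1−0.08=0.92, low=0.67; AND[a·b] → w = 0.6164
R2 (z=10.0): ¬slight=1−0.19=0.81, low=0.67; AND[a·b] → w = 0.5427
R3 (z=-4.6): severe=0.08, low=0.67; AND[a·b] → w = 0.0536
R4 (z=23.0): medium=0.69, slight=0.19; AND[a·b] → w = 0.1311
R5 (z=18.0): ¬medium=1−0.69=0.31, ¬slight=1−0.19=0.81; AND[a·b] → w = 0.2511
Weighted average = (0.6164·-8.0 + 0.5427·10.0 + 0.0536·-4.6 + 0.1311·23.0 + 0.2511·18.0) / (0.6164 + 0.5427 + 0.0536 + 0.1311 + 0.2511)
  = 7.7843 / 1.5949 = 4.88

4.88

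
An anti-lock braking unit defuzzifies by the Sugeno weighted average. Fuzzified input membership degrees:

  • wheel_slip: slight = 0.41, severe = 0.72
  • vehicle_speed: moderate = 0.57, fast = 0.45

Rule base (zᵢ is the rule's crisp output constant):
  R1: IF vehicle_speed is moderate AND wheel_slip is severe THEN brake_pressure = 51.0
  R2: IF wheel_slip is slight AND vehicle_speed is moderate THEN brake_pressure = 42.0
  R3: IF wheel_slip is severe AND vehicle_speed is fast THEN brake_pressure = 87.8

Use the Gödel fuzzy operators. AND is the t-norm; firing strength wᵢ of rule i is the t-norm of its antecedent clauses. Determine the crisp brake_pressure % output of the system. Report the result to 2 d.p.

60.00

R1 (z=51.0): moderate=0.57, severe=0.72; AND[min(a, b)] → w = 0.57
R2 (z=42.0): slight=0.41, moderate=0.57; AND[min(a, b)] → w = 0.41
R3 (z=87.8): severe=0.72, fast=0.45; AND[min(a, b)] → w = 0.45
Weighted average = (0.57·51.0 + 0.41·42.0 + 0.45·87.8) / (0.57 + 0.41 + 0.45)
  = 85.8000 / 1.4300 = 60.00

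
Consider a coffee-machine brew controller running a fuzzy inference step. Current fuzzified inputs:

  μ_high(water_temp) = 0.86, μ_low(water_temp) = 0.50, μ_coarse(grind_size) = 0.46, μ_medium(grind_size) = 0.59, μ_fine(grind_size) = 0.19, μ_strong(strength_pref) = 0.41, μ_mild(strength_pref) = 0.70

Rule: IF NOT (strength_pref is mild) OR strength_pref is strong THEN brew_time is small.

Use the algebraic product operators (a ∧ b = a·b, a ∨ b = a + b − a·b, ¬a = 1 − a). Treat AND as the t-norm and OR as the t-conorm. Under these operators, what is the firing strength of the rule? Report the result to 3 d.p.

firing strength: ¬mild=1−0.70=0.30, strong=0.41; OR[a + b − a·b] → w = 0.5870

0.587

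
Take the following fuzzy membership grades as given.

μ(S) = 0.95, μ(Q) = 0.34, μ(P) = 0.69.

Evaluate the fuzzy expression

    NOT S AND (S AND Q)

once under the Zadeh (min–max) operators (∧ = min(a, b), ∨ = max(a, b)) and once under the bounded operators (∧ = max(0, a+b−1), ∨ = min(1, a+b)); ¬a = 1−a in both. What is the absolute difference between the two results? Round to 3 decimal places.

0.050

Under Zadeh (min–max):
  NOT S = 1 − 0.95 = 0.05
  S AND Q = min(a, b) on (0.95, 0.34) = 0.34
  NOT S AND (S AND Q) = min(a, b) on (0.05, 0.34) = 0.05
  → value = 0.0500
Under bounded:
  NOT S = 1 − 0.95 = 0.05
  S AND Q = max(0, a+b−1) on (0.95, 0.34) = 0.29
  NOT S AND (S AND Q) = max(0, a+b−1) on (0.05, 0.29) = 0.00
  → value = 0.0000
|0.0500 − 0.0000| = 0.050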